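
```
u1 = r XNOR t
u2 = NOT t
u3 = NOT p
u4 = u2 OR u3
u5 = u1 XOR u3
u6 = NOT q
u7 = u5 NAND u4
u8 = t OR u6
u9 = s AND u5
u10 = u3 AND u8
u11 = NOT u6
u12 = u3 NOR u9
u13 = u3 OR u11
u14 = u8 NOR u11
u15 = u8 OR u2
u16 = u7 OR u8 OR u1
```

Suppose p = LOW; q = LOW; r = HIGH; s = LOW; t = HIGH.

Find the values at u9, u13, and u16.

u1 = r XNOR t = HIGH XNOR HIGH = HIGH
u2 = NOT t = NOT HIGH = LOW
u3 = NOT p = NOT LOW = HIGH
u4 = u2 OR u3 = LOW OR HIGH = HIGH
u5 = u1 XOR u3 = HIGH XOR HIGH = LOW
u6 = NOT q = NOT LOW = HIGH
u7 = u5 NAND u4 = LOW NAND HIGH = HIGH
u8 = t OR u6 = HIGH OR HIGH = HIGH
u9 = s AND u5 = LOW AND LOW = LOW
u11 = NOT u6 = NOT HIGH = LOW
u13 = u3 OR u11 = HIGH OR LOW = HIGH
u16 = u7 OR u8 OR u1 = HIGH OR HIGH OR HIGH = HIGH

u9 = LOW  u13 = HIGH  u16 = HIGH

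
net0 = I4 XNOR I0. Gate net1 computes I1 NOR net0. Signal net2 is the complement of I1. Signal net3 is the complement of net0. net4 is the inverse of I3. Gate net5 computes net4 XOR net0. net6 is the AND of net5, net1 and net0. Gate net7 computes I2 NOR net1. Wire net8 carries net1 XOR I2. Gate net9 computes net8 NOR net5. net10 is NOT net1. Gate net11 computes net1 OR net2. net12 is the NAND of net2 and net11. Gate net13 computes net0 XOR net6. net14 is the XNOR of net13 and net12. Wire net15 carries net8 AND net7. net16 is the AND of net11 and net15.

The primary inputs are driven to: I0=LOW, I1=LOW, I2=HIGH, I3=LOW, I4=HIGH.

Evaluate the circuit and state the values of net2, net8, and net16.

net2 = HIGH, net8 = LOW, net16 = LOW

net0 = I4 XNOR I0 = HIGH XNOR LOW = LOW
net1 = I1 NOR net0 = LOW NOR LOW = HIGH
net2 = NOT I1 = NOT LOW = HIGH
net7 = I2 NOR net1 = HIGH NOR HIGH = LOW
net8 = net1 XOR I2 = HIGH XOR HIGH = LOW
net11 = net1 OR net2 = HIGH OR HIGH = HIGH
net15 = net8 AND net7 = LOW AND LOW = LOW
net16 = net11 AND net15 = HIGH AND LOW = LOW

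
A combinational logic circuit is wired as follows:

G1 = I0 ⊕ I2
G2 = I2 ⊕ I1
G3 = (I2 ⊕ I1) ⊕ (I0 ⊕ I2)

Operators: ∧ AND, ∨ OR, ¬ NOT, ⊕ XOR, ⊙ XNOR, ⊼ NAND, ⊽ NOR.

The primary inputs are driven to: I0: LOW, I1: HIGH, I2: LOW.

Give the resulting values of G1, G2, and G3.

G1 = LOW, G2 = HIGH, G3 = HIGH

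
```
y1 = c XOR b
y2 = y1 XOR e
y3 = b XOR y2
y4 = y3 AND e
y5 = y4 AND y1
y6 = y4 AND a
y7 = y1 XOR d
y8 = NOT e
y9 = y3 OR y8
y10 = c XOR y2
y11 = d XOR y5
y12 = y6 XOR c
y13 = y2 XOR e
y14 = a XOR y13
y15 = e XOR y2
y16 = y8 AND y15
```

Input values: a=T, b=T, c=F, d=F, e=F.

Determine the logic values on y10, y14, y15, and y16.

y10 = T  y14 = F  y15 = T  y16 = T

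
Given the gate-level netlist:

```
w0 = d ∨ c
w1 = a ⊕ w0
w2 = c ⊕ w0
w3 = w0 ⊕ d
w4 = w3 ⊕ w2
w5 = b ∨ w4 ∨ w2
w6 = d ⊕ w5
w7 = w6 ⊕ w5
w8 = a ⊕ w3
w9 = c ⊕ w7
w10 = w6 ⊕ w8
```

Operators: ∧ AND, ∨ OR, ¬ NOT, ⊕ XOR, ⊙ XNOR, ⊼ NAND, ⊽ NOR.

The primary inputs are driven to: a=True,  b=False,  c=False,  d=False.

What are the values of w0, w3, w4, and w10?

w0 = d OR c = False OR False = False
w2 = c XOR w0 = False XOR False = False
w3 = w0 XOR d = False XOR False = False
w4 = w3 XOR w2 = False XOR False = False
w5 = b OR w4 OR w2 = False OR False OR False = False
w6 = d XOR w5 = False XOR False = False
w8 = a XOR w3 = True XOR False = True
w10 = w6 XOR w8 = False XOR True = True

w0 = False  w3 = False  w4 = False  w10 = True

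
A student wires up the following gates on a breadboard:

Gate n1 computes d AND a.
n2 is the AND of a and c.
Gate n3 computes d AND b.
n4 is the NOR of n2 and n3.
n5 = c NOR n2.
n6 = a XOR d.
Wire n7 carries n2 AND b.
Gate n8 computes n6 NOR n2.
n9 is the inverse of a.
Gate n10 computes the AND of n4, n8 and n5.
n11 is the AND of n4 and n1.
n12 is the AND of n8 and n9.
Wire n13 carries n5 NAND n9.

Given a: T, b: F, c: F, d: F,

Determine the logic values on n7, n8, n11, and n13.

n7 = F; n8 = F; n11 = F; n13 = T

n1 = d AND a = F AND T = F
n2 = a AND c = T AND F = F
n3 = d AND b = F AND F = F
n4 = n2 NOR n3 = F NOR F = T
n5 = c NOR n2 = F NOR F = T
n6 = a XOR d = T XOR F = T
n7 = n2 AND b = F AND F = F
n8 = n6 NOR n2 = T NOR F = F
n9 = NOT a = NOT T = F
n11 = n4 AND n1 = T AND F = F
n13 = n5 NAND n9 = T NAND F = T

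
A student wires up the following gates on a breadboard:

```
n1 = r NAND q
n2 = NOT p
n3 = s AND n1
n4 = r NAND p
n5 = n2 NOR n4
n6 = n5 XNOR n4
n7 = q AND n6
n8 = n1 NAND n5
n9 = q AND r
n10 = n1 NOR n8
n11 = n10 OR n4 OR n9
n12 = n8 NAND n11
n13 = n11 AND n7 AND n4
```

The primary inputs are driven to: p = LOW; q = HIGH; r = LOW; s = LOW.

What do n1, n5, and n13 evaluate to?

n1 = HIGH; n5 = LOW; n13 = LOW

n1 = r NAND q = LOW NAND HIGH = HIGH
n2 = NOT p = NOT LOW = HIGH
n4 = r NAND p = LOW NAND LOW = HIGH
n5 = n2 NOR n4 = HIGH NOR HIGH = LOW
n6 = n5 XNOR n4 = LOW XNOR HIGH = LOW
n7 = q AND n6 = HIGH AND LOW = LOW
n8 = n1 NAND n5 = HIGH NAND LOW = HIGH
n9 = q AND r = HIGH AND LOW = LOW
n10 = n1 NOR n8 = HIGH NOR HIGH = LOW
n11 = n10 OR n4 OR n9 = LOW OR HIGH OR LOW = HIGH
n13 = n11 AND n7 AND n4 = HIGH AND LOW AND HIGH = LOW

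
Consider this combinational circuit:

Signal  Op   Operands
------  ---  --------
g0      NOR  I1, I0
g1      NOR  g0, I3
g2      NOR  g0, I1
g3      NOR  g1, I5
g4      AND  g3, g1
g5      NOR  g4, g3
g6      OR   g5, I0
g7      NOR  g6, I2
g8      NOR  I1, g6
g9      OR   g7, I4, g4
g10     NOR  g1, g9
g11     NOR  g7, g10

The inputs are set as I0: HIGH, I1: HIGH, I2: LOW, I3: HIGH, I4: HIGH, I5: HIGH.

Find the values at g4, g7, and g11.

g4 = LOW, g7 = LOW, g11 = HIGH

g0 = I1 NOR I0 = HIGH NOR HIGH = LOW
g1 = g0 NOR I3 = LOW NOR HIGH = LOW
g3 = g1 NOR I5 = LOW NOR HIGH = LOW
g4 = g3 AND g1 = LOW AND LOW = LOW
g5 = g4 NOR g3 = LOW NOR LOW = HIGH
g6 = g5 OR I0 = HIGH OR HIGH = HIGH
g7 = g6 NOR I2 = HIGH NOR LOW = LOW
g9 = g7 OR I4 OR g4 = LOW OR HIGH OR LOW = HIGH
g10 = g1 NOR g9 = LOW NOR HIGH = LOW
g11 = g7 NOR g10 = LOW NOR LOW = HIGH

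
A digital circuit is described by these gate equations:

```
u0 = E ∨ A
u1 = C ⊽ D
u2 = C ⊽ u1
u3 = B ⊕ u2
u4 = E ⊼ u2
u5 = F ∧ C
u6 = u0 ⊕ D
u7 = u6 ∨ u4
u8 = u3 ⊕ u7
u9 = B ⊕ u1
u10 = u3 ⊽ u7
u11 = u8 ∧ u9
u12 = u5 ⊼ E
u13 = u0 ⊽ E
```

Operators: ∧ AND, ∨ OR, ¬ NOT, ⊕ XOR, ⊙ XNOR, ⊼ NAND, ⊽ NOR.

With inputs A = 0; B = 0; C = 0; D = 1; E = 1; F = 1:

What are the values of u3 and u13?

u3 = 1, u13 = 0

u0 = E OR A = 1 OR 0 = 1
u1 = C NOR D = 0 NOR 1 = 0
u2 = C NOR u1 = 0 NOR 0 = 1
u3 = B XOR u2 = 0 XOR 1 = 1
u13 = u0 NOR E = 1 NOR 1 = 0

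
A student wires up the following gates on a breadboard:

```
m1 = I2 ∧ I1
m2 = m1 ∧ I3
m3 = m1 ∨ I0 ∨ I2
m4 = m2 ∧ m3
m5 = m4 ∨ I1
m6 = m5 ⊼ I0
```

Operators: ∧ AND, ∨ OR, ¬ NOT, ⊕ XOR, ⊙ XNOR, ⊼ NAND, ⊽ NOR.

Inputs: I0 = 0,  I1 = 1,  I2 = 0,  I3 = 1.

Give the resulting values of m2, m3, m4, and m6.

m2 = 0; m3 = 0; m4 = 0; m6 = 1

m1 = I2 AND I1 = 0 AND 1 = 0
m2 = m1 AND I3 = 0 AND 1 = 0
m3 = m1 OR I0 OR I2 = 0 OR 0 OR 0 = 0
m4 = m2 AND m3 = 0 AND 0 = 0
m5 = m4 OR I1 = 0 OR 1 = 1
m6 = m5 NAND I0 = 1 NAND 0 = 1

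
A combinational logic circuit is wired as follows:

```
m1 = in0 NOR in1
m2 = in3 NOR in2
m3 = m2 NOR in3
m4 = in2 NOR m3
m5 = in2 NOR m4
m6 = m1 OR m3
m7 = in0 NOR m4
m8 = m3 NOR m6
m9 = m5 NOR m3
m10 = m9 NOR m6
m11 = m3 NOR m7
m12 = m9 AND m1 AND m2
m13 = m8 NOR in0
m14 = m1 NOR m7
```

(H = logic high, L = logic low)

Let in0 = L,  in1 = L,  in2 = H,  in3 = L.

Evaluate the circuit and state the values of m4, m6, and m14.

m4 = L; m6 = H; m14 = L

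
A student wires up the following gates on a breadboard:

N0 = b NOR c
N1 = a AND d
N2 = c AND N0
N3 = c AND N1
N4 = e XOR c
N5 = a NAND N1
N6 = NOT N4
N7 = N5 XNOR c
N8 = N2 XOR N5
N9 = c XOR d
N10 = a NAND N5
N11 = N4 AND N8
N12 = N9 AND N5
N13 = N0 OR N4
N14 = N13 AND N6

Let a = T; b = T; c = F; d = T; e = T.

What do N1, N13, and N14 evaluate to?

N0 = b NOR c = T NOR F = F
N1 = a AND d = T AND T = T
N4 = e XOR c = T XOR F = T
N6 = NOT N4 = NOT T = F
N13 = N0 OR N4 = F OR T = T
N14 = N13 AND N6 = T AND F = F

N1 = T; N13 = T; N14 = F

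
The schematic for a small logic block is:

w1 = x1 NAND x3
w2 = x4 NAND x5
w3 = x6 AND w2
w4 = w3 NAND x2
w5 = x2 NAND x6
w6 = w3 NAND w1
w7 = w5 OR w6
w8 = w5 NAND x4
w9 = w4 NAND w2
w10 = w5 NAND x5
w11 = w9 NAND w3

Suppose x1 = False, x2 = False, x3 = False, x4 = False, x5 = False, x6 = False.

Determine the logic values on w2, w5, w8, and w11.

w2 = x4 NAND x5 = False NAND False = True
w3 = x6 AND w2 = False AND True = False
w4 = w3 NAND x2 = False NAND False = True
w5 = x2 NAND x6 = False NAND False = True
w8 = w5 NAND x4 = True NAND False = True
w9 = w4 NAND w2 = True NAND True = False
w11 = w9 NAND w3 = False NAND False = True

w2 = True  w5 = True  w8 = True  w11 = True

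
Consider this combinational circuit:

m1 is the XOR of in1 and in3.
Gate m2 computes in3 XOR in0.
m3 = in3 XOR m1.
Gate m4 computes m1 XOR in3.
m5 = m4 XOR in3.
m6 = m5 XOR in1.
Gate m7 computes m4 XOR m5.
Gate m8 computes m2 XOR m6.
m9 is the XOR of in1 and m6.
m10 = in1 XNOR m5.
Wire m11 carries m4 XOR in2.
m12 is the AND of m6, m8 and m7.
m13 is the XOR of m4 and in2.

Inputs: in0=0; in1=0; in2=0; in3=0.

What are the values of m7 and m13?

m7 = 0, m13 = 0

m1 = in1 XOR in3 = 0 XOR 0 = 0
m4 = m1 XOR in3 = 0 XOR 0 = 0
m5 = m4 XOR in3 = 0 XOR 0 = 0
m7 = m4 XOR m5 = 0 XOR 0 = 0
m13 = m4 XOR in2 = 0 XOR 0 = 0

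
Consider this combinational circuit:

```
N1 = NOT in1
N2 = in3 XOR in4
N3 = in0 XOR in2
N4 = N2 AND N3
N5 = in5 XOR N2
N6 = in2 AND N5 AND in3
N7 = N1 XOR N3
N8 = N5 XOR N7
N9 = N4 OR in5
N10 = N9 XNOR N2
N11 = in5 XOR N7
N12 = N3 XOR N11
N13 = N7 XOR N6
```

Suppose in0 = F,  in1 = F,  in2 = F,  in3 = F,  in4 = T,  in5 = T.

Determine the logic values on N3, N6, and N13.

N1 = NOT in1 = NOT F = T
N2 = in3 XOR in4 = F XOR T = T
N3 = in0 XOR in2 = F XOR F = F
N5 = in5 XOR N2 = T XOR T = F
N6 = in2 AND N5 AND in3 = F AND F AND F = F
N7 = N1 XOR N3 = T XOR F = T
N13 = N7 XOR N6 = T XOR F = T

N3 = F  N6 = F  N13 = T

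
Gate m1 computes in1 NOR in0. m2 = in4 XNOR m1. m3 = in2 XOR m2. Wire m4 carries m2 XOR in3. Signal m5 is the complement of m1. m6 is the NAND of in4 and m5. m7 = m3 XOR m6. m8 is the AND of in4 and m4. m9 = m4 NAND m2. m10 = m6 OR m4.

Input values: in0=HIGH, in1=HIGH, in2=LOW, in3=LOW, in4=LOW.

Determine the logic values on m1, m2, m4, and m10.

m1 = LOW, m2 = HIGH, m4 = HIGH, m10 = HIGH

m1 = in1 NOR in0 = HIGH NOR HIGH = LOW
m2 = in4 XNOR m1 = LOW XNOR LOW = HIGH
m4 = m2 XOR in3 = HIGH XOR LOW = HIGH
m5 = NOT m1 = NOT LOW = HIGH
m6 = in4 NAND m5 = LOW NAND HIGH = HIGH
m10 = m6 OR m4 = HIGH OR HIGH = HIGH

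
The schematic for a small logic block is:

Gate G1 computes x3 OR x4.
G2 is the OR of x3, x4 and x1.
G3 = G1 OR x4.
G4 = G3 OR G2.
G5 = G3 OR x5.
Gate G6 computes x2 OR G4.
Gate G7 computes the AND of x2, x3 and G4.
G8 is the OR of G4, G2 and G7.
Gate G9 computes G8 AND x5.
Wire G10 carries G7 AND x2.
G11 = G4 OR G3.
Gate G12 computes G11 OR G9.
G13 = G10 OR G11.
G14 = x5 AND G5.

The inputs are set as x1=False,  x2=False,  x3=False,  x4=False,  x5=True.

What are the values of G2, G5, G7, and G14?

G1 = x3 OR x4 = False OR False = False
G2 = x3 OR x4 OR x1 = False OR False OR False = False
G3 = G1 OR x4 = False OR False = False
G4 = G3 OR G2 = False OR False = False
G5 = G3 OR x5 = False OR True = True
G7 = x2 AND x3 AND G4 = False AND False AND False = False
G14 = x5 AND G5 = True AND True = True

G2 = False, G5 = True, G7 = False, G14 = True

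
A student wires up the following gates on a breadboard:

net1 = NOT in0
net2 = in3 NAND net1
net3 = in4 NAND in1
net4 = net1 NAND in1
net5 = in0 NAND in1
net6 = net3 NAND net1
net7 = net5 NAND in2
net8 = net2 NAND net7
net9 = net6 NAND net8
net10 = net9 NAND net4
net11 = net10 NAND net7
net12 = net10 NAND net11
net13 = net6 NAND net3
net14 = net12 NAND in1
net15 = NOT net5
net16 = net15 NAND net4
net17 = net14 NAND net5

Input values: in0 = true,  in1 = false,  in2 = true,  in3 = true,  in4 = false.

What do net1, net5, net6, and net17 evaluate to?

net1 = false  net5 = true  net6 = true  net17 = false

net1 = NOT in0 = NOT true = false
net2 = in3 NAND net1 = true NAND false = true
net3 = in4 NAND in1 = false NAND false = true
net4 = net1 NAND in1 = false NAND false = true
net5 = in0 NAND in1 = true NAND false = true
net6 = net3 NAND net1 = true NAND false = true
net7 = net5 NAND in2 = true NAND true = false
net8 = net2 NAND net7 = true NAND false = true
net9 = net6 NAND net8 = true NAND true = false
net10 = net9 NAND net4 = false NAND true = true
net11 = net10 NAND net7 = true NAND false = true
net12 = net10 NAND net11 = true NAND true = false
net14 = net12 NAND in1 = false NAND false = true
net17 = net14 NAND net5 = true NAND true = false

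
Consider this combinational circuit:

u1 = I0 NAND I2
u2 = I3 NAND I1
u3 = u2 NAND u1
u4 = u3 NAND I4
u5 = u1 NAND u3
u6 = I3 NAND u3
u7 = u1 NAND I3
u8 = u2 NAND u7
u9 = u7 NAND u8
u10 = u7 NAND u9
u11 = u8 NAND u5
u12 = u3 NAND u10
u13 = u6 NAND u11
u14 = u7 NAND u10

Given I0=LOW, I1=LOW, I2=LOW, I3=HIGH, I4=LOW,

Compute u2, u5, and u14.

u1 = I0 NAND I2 = LOW NAND LOW = HIGH
u2 = I3 NAND I1 = HIGH NAND LOW = HIGH
u3 = u2 NAND u1 = HIGH NAND HIGH = LOW
u5 = u1 NAND u3 = HIGH NAND LOW = HIGH
u7 = u1 NAND I3 = HIGH NAND HIGH = LOW
u8 = u2 NAND u7 = HIGH NAND LOW = HIGH
u9 = u7 NAND u8 = LOW NAND HIGH = HIGH
u10 = u7 NAND u9 = LOW NAND HIGH = HIGH
u14 = u7 NAND u10 = LOW NAND HIGH = HIGH

u2 = HIGH  u5 = HIGH  u14 = HIGH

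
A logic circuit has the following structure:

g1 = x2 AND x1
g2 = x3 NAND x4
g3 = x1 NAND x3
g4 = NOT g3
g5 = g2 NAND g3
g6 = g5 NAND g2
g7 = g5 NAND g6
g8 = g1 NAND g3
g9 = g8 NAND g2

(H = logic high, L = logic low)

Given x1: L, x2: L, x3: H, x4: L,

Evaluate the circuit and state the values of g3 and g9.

g3 = H  g9 = L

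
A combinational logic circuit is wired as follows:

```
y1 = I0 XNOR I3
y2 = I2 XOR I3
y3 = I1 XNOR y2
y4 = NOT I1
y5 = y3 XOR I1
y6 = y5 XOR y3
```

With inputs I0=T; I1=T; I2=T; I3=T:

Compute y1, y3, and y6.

y1 = T, y3 = F, y6 = T

y1 = I0 XNOR I3 = T XNOR T = T
y2 = I2 XOR I3 = T XOR T = F
y3 = I1 XNOR y2 = T XNOR F = F
y5 = y3 XOR I1 = F XOR T = T
y6 = y5 XOR y3 = T XOR F = T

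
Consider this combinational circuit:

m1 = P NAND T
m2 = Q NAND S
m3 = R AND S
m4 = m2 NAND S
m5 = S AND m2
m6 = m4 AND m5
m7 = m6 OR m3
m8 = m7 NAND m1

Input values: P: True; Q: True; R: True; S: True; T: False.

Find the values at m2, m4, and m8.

m2 = False, m4 = True, m8 = False

m1 = P NAND T = True NAND False = True
m2 = Q NAND S = True NAND True = False
m3 = R AND S = True AND True = True
m4 = m2 NAND S = False NAND True = True
m5 = S AND m2 = True AND False = False
m6 = m4 AND m5 = True AND False = False
m7 = m6 OR m3 = False OR True = True
m8 = m7 NAND m1 = True NAND True = False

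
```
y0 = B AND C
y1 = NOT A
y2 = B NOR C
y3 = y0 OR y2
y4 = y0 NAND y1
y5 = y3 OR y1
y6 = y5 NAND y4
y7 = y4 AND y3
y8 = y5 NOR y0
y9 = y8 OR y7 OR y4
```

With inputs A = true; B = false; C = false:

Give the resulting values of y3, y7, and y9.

y3 = true, y7 = true, y9 = true

y0 = B AND C = false AND false = false
y1 = NOT A = NOT true = false
y2 = B NOR C = false NOR false = true
y3 = y0 OR y2 = false OR true = true
y4 = y0 NAND y1 = false NAND false = true
y5 = y3 OR y1 = true OR false = true
y7 = y4 AND y3 = true AND true = true
y8 = y5 NOR y0 = true NOR false = false
y9 = y8 OR y7 OR y4 = false OR true OR true = true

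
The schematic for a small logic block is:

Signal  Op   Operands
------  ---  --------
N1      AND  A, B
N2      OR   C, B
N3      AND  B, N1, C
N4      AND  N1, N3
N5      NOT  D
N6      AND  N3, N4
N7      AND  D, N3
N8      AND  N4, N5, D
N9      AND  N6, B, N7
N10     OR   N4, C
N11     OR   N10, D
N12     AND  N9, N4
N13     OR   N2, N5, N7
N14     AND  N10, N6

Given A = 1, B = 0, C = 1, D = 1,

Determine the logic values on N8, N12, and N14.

N1 = A AND B = 1 AND 0 = 0
N3 = B AND N1 AND C = 0 AND 0 AND 1 = 0
N4 = N1 AND N3 = 0 AND 0 = 0
N5 = NOT D = NOT 1 = 0
N6 = N3 AND N4 = 0 AND 0 = 0
N7 = D AND N3 = 1 AND 0 = 0
N8 = N4 AND N5 AND D = 0 AND 0 AND 1 = 0
N9 = N6 AND B AND N7 = 0 AND 0 AND 0 = 0
N10 = N4 OR C = 0 OR 1 = 1
N12 = N9 AND N4 = 0 AND 0 = 0
N14 = N10 AND N6 = 1 AND 0 = 0

N8 = 0; N12 = 0; N14 = 0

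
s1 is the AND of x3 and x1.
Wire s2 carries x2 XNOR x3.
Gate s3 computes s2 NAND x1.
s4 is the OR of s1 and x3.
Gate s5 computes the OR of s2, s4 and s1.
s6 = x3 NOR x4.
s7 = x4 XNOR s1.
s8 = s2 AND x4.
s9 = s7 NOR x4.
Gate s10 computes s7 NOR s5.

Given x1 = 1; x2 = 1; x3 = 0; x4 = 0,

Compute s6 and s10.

s6 = 1, s10 = 0

s1 = x3 AND x1 = 0 AND 1 = 0
s2 = x2 XNOR x3 = 1 XNOR 0 = 0
s4 = s1 OR x3 = 0 OR 0 = 0
s5 = s2 OR s4 OR s1 = 0 OR 0 OR 0 = 0
s6 = x3 NOR x4 = 0 NOR 0 = 1
s7 = x4 XNOR s1 = 0 XNOR 0 = 1
s10 = s7 NOR s5 = 1 NOR 0 = 0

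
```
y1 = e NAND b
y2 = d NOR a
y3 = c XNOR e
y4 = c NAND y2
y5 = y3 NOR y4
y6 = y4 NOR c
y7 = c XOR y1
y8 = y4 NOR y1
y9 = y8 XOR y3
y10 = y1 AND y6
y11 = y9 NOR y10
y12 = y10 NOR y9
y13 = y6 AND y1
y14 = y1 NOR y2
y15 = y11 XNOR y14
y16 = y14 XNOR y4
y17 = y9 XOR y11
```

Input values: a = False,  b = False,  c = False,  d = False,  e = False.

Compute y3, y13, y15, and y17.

y1 = e NAND b = False NAND False = True
y2 = d NOR a = False NOR False = True
y3 = c XNOR e = False XNOR False = True
y4 = c NAND y2 = False NAND True = True
y6 = y4 NOR c = True NOR False = False
y8 = y4 NOR y1 = True NOR True = False
y9 = y8 XOR y3 = False XOR True = True
y10 = y1 AND y6 = True AND False = False
y11 = y9 NOR y10 = True NOR False = False
y13 = y6 AND y1 = False AND True = False
y14 = y1 NOR y2 = True NOR True = False
y15 = y11 XNOR y14 = False XNOR False = True
y17 = y9 XOR y11 = True XOR False = True

y3 = True; y13 = False; y15 = True; y17 = True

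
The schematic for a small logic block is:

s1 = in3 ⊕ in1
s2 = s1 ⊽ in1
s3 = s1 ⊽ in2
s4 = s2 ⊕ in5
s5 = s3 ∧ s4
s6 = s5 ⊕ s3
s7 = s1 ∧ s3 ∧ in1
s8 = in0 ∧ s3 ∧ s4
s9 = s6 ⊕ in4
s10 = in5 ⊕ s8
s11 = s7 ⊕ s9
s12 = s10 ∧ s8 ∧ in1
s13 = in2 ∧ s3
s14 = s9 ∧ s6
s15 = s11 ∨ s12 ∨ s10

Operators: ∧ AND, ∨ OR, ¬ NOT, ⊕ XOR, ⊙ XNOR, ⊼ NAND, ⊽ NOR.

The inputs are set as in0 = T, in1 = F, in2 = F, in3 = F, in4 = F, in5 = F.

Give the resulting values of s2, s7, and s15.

s2 = T, s7 = F, s15 = T

s1 = in3 XOR in1 = F XOR F = F
s2 = s1 NOR in1 = F NOR F = T
s3 = s1 NOR in2 = F NOR F = T
s4 = s2 XOR in5 = T XOR F = T
s5 = s3 AND s4 = T AND T = T
s6 = s5 XOR s3 = T XOR T = F
s7 = s1 AND s3 AND in1 = F AND T AND F = F
s8 = in0 AND s3 AND s4 = T AND T AND T = T
s9 = s6 XOR in4 = F XOR F = F
s10 = in5 XOR s8 = F XOR T = T
s11 = s7 XOR s9 = F XOR F = F
s12 = s10 AND s8 AND in1 = T AND T AND F = F
s15 = s11 OR s12 OR s10 = F OR F OR T = T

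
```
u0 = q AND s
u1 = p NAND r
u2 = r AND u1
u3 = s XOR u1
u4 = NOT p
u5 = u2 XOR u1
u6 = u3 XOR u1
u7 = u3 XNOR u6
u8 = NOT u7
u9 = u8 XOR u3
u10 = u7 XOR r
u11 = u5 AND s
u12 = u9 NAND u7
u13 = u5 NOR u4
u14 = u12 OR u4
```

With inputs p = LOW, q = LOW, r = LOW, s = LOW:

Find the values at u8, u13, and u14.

u8 = HIGH, u13 = LOW, u14 = HIGH

u1 = p NAND r = LOW NAND LOW = HIGH
u2 = r AND u1 = LOW AND HIGH = LOW
u3 = s XOR u1 = LOW XOR HIGH = HIGH
u4 = NOT p = NOT LOW = HIGH
u5 = u2 XOR u1 = LOW XOR HIGH = HIGH
u6 = u3 XOR u1 = HIGH XOR HIGH = LOW
u7 = u3 XNOR u6 = HIGH XNOR LOW = LOW
u8 = NOT u7 = NOT LOW = HIGH
u9 = u8 XOR u3 = HIGH XOR HIGH = LOW
u12 = u9 NAND u7 = LOW NAND LOW = HIGH
u13 = u5 NOR u4 = HIGH NOR HIGH = LOW
u14 = u12 OR u4 = HIGH OR HIGH = HIGH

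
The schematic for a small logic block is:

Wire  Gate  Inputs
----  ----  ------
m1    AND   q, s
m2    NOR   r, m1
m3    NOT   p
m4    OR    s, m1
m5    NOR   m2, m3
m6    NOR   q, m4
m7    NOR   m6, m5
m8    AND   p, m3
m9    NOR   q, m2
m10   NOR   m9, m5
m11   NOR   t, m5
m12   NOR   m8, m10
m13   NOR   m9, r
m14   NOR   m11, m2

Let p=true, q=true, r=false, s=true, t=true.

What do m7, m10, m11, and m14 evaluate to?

m1 = q AND s = true AND true = true
m2 = r NOR m1 = false NOR true = false
m3 = NOT p = NOT true = false
m4 = s OR m1 = true OR true = true
m5 = m2 NOR m3 = false NOR false = true
m6 = q NOR m4 = true NOR true = false
m7 = m6 NOR m5 = false NOR true = false
m9 = q NOR m2 = true NOR false = false
m10 = m9 NOR m5 = false NOR true = false
m11 = t NOR m5 = true NOR true = false
m14 = m11 NOR m2 = false NOR false = true

m7 = false, m10 = false, m11 = false, m14 = true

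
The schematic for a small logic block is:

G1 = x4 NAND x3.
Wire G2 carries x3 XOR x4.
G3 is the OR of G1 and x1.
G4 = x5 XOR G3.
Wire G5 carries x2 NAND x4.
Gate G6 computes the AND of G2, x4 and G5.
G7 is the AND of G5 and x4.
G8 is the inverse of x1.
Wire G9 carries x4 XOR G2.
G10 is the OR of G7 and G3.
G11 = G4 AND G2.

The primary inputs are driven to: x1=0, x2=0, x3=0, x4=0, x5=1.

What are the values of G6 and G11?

G6 = 0, G11 = 0

G1 = x4 NAND x3 = 0 NAND 0 = 1
G2 = x3 XOR x4 = 0 XOR 0 = 0
G3 = G1 OR x1 = 1 OR 0 = 1
G4 = x5 XOR G3 = 1 XOR 1 = 0
G5 = x2 NAND x4 = 0 NAND 0 = 1
G6 = G2 AND x4 AND G5 = 0 AND 0 AND 1 = 0
G11 = G4 AND G2 = 0 AND 0 = 0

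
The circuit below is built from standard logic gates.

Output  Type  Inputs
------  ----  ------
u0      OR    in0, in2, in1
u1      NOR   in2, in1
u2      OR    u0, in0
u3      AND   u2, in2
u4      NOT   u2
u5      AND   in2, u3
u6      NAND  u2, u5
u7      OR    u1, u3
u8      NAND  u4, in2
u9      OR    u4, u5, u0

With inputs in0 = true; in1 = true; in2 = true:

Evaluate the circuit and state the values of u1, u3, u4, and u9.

u1 = false, u3 = true, u4 = false, u9 = true

u0 = in0 OR in2 OR in1 = true OR true OR true = true
u1 = in2 NOR in1 = true NOR true = false
u2 = u0 OR in0 = true OR true = true
u3 = u2 AND in2 = true AND true = true
u4 = NOT u2 = NOT true = false
u5 = in2 AND u3 = true AND true = true
u9 = u4 OR u5 OR u0 = false OR true OR true = true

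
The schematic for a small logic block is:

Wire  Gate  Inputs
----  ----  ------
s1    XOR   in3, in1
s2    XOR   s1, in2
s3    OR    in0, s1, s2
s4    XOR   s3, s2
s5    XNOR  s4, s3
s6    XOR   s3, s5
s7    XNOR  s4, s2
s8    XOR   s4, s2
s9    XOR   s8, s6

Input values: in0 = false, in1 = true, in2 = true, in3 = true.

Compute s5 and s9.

s1 = in3 XOR in1 = true XOR true = false
s2 = s1 XOR in2 = false XOR true = true
s3 = in0 OR s1 OR s2 = false OR false OR true = true
s4 = s3 XOR s2 = true XOR true = false
s5 = s4 XNOR s3 = false XNOR true = false
s6 = s3 XOR s5 = true XOR false = true
s8 = s4 XOR s2 = false XOR true = true
s9 = s8 XOR s6 = true XOR true = false

s5 = false; s9 = false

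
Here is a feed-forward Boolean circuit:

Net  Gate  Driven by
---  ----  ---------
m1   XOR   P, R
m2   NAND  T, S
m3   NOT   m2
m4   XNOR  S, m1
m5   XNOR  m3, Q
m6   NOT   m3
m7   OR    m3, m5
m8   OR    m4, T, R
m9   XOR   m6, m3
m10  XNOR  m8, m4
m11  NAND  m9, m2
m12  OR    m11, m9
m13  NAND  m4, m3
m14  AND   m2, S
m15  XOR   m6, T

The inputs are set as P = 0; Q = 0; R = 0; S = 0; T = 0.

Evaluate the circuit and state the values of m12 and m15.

m2 = T NAND S = 0 NAND 0 = 1
m3 = NOT m2 = NOT 1 = 0
m6 = NOT m3 = NOT 0 = 1
m9 = m6 XOR m3 = 1 XOR 0 = 1
m11 = m9 NAND m2 = 1 NAND 1 = 0
m12 = m11 OR m9 = 0 OR 1 = 1
m15 = m6 XOR T = 1 XOR 0 = 1

m12 = 1  m15 = 1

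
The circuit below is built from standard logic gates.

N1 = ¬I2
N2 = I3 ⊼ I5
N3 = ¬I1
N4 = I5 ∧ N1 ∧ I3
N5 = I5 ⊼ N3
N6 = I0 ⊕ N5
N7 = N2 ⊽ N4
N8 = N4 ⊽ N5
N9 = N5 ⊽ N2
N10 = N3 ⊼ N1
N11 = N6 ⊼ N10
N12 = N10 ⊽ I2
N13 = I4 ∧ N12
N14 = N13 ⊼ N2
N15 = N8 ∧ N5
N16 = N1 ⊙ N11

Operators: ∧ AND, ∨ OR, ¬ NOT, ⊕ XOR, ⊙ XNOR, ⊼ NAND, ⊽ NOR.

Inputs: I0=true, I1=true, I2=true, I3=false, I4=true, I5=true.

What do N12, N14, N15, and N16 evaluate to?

N1 = NOT I2 = NOT true = false
N2 = I3 NAND I5 = false NAND true = true
N3 = NOT I1 = NOT true = false
N4 = I5 AND N1 AND I3 = true AND false AND false = false
N5 = I5 NAND N3 = true NAND false = true
N6 = I0 XOR N5 = true XOR true = false
N8 = N4 NOR N5 = false NOR true = false
N10 = N3 NAND N1 = false NAND false = true
N11 = N6 NAND N10 = false NAND true = true
N12 = N10 NOR I2 = true NOR true = false
N13 = I4 AND N12 = true AND false = false
N14 = N13 NAND N2 = false NAND true = true
N15 = N8 AND N5 = false AND true = false
N16 = N1 XNOR N11 = false XNOR true = false

N12 = false; N14 = true; N15 = false; N16 = false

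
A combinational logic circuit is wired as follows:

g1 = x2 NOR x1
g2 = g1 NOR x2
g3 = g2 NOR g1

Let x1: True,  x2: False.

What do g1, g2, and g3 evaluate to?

g1 = False; g2 = True; g3 = False

g1 = x2 NOR x1 = False NOR True = False
g2 = g1 NOR x2 = False NOR False = True
g3 = g2 NOR g1 = True NOR False = False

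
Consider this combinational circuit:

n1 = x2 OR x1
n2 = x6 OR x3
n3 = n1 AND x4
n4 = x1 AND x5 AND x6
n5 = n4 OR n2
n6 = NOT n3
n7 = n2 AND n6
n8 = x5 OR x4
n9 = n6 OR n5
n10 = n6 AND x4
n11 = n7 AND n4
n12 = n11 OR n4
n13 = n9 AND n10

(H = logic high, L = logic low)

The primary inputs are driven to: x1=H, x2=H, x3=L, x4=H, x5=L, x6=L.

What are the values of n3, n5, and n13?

n3 = H; n5 = L; n13 = L

n1 = x2 OR x1 = H OR H = H
n2 = x6 OR x3 = L OR L = L
n3 = n1 AND x4 = H AND H = H
n4 = x1 AND x5 AND x6 = H AND L AND L = L
n5 = n4 OR n2 = L OR L = L
n6 = NOT n3 = NOT H = L
n9 = n6 OR n5 = L OR L = L
n10 = n6 AND x4 = L AND H = L
n13 = n9 AND n10 = L AND L = L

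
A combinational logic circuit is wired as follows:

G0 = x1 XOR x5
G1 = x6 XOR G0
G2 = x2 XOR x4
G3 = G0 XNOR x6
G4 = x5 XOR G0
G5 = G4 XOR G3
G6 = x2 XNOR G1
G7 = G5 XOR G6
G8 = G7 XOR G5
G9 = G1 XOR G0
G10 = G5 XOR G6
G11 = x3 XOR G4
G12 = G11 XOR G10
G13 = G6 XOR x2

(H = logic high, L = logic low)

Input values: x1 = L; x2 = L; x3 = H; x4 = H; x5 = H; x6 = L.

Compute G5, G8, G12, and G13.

G5 = L  G8 = L  G12 = H  G13 = L

G0 = x1 XOR x5 = L XOR H = H
G1 = x6 XOR G0 = L XOR H = H
G3 = G0 XNOR x6 = H XNOR L = L
G4 = x5 XOR G0 = H XOR H = L
G5 = G4 XOR G3 = L XOR L = L
G6 = x2 XNOR G1 = L XNOR H = L
G7 = G5 XOR G6 = L XOR L = L
G8 = G7 XOR G5 = L XOR L = L
G10 = G5 XOR G6 = L XOR L = L
G11 = x3 XOR G4 = H XOR L = H
G12 = G11 XOR G10 = H XOR L = H
G13 = G6 XOR x2 = L XOR L = L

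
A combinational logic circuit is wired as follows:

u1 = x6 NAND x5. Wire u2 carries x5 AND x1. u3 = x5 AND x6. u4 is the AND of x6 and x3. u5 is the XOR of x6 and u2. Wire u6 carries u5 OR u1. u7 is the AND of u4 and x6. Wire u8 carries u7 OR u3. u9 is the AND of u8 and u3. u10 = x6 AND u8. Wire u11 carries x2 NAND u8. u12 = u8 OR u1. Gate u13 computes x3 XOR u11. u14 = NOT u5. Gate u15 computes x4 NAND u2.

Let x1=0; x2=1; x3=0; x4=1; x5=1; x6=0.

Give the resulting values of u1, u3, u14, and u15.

u1 = 1  u3 = 0  u14 = 1  u15 = 1

u1 = x6 NAND x5 = 0 NAND 1 = 1
u2 = x5 AND x1 = 1 AND 0 = 0
u3 = x5 AND x6 = 1 AND 0 = 0
u5 = x6 XOR u2 = 0 XOR 0 = 0
u14 = NOT u5 = NOT 0 = 1
u15 = x4 NAND u2 = 1 NAND 0 = 1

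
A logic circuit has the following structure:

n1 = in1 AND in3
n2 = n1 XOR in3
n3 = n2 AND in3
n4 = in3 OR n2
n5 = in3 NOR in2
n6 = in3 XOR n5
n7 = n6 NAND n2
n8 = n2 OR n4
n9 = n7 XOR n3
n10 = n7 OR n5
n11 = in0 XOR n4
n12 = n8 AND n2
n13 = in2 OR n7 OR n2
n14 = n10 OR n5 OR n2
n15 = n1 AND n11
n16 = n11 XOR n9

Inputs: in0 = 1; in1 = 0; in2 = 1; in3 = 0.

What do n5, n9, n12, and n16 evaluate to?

n5 = 0, n9 = 1, n12 = 0, n16 = 0

n1 = in1 AND in3 = 0 AND 0 = 0
n2 = n1 XOR in3 = 0 XOR 0 = 0
n3 = n2 AND in3 = 0 AND 0 = 0
n4 = in3 OR n2 = 0 OR 0 = 0
n5 = in3 NOR in2 = 0 NOR 1 = 0
n6 = in3 XOR n5 = 0 XOR 0 = 0
n7 = n6 NAND n2 = 0 NAND 0 = 1
n8 = n2 OR n4 = 0 OR 0 = 0
n9 = n7 XOR n3 = 1 XOR 0 = 1
n11 = in0 XOR n4 = 1 XOR 0 = 1
n12 = n8 AND n2 = 0 AND 0 = 0
n16 = n11 XOR n9 = 1 XOR 1 = 0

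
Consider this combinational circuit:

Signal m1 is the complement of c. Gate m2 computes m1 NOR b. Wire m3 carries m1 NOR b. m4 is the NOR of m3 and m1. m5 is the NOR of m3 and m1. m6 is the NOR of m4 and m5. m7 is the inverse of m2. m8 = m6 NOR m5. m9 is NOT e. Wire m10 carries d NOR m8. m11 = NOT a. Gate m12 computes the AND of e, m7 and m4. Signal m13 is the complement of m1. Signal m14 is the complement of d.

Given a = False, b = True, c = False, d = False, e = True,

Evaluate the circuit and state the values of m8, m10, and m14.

m8 = False  m10 = True  m14 = True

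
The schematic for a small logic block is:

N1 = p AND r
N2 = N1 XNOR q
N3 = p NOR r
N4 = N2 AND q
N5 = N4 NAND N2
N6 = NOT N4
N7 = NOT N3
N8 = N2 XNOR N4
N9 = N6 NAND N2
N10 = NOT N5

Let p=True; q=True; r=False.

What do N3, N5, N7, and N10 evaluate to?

N1 = p AND r = True AND False = False
N2 = N1 XNOR q = False XNOR True = False
N3 = p NOR r = True NOR False = False
N4 = N2 AND q = False AND True = False
N5 = N4 NAND N2 = False NAND False = True
N7 = NOT N3 = NOT False = True
N10 = NOT N5 = NOT True = False

N3 = False  N5 = True  N7 = True  N10 = False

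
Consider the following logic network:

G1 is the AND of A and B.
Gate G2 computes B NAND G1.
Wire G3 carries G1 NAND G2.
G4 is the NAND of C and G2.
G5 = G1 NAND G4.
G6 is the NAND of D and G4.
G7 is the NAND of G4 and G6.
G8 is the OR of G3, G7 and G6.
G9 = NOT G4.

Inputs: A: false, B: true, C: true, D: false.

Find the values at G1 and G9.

G1 = false, G9 = true

G1 = A AND B = false AND true = false
G2 = B NAND G1 = true NAND false = true
G4 = C NAND G2 = true NAND true = false
G9 = NOT G4 = NOT false = true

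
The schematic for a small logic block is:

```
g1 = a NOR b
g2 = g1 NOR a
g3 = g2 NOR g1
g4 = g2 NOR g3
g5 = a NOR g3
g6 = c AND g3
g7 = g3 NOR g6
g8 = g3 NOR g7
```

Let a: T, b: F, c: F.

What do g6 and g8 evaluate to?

g6 = F  g8 = F

g1 = a NOR b = T NOR F = F
g2 = g1 NOR a = F NOR T = F
g3 = g2 NOR g1 = F NOR F = T
g6 = c AND g3 = F AND T = F
g7 = g3 NOR g6 = T NOR F = F
g8 = g3 NOR g7 = T NOR F = F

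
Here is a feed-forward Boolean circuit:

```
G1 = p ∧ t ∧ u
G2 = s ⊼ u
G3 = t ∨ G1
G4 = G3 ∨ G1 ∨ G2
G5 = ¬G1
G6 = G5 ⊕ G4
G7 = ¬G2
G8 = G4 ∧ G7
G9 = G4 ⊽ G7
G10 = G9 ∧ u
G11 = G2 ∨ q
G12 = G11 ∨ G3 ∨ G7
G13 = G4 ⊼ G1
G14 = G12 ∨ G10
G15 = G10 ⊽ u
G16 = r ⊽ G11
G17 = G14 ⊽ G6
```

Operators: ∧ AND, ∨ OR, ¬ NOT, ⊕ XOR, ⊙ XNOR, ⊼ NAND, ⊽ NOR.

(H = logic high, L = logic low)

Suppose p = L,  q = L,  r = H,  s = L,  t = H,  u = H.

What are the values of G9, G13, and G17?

G1 = p AND t AND u = L AND H AND H = L
G2 = s NAND u = L NAND H = H
G3 = t OR G1 = H OR L = H
G4 = G3 OR G1 OR G2 = H OR L OR H = H
G5 = NOT G1 = NOT L = H
G6 = G5 XOR G4 = H XOR H = L
G7 = NOT G2 = NOT H = L
G9 = G4 NOR G7 = H NOR L = L
G10 = G9 AND u = L AND H = L
G11 = G2 OR q = H OR L = H
G12 = G11 OR G3 OR G7 = H OR H OR L = H
G13 = G4 NAND G1 = H NAND L = H
G14 = G12 OR G10 = H OR L = H
G17 = G14 NOR G6 = H NOR L = L

G9 = L, G13 = H, G17 = L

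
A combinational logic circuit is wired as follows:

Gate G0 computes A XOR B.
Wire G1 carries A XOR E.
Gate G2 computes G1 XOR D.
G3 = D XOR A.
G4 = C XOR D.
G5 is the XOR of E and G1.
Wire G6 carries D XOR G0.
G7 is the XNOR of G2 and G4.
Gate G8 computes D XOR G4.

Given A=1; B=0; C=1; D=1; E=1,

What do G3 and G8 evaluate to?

G3 = 0, G8 = 1

G3 = D XOR A = 1 XOR 1 = 0
G4 = C XOR D = 1 XOR 1 = 0
G8 = D XOR G4 = 1 XOR 0 = 1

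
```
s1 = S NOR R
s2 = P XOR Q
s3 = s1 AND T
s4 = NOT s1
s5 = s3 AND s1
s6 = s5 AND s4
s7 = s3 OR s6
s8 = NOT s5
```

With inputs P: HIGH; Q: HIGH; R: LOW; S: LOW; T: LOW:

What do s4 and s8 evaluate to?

s1 = S NOR R = LOW NOR LOW = HIGH
s3 = s1 AND T = HIGH AND LOW = LOW
s4 = NOT s1 = NOT HIGH = LOW
s5 = s3 AND s1 = LOW AND HIGH = LOW
s8 = NOT s5 = NOT LOW = HIGH

s4 = LOW  s8 = HIGH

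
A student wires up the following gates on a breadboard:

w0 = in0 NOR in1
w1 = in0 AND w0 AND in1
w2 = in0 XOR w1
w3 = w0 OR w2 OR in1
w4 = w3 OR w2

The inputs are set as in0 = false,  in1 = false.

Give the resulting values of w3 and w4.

w3 = true, w4 = true

w0 = in0 NOR in1 = false NOR false = true
w1 = in0 AND w0 AND in1 = false AND true AND false = false
w2 = in0 XOR w1 = false XOR false = false
w3 = w0 OR w2 OR in1 = true OR false OR false = true
w4 = w3 OR w2 = true OR false = true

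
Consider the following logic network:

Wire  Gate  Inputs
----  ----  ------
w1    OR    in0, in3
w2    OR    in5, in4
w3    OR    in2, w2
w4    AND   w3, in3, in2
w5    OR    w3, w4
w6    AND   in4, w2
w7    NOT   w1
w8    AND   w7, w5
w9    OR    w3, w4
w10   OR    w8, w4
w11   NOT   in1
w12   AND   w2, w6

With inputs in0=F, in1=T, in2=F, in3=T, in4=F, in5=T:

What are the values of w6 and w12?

w2 = in5 OR in4 = T OR F = T
w6 = in4 AND w2 = F AND T = F
w12 = w2 AND w6 = T AND F = F

w6 = F; w12 = F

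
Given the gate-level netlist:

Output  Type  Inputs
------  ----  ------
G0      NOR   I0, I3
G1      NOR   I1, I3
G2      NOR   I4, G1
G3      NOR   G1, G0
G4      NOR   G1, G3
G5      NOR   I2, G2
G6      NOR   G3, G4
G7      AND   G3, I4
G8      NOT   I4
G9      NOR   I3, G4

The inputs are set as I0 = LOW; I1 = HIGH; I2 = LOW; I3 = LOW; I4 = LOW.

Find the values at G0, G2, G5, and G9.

G0 = I0 NOR I3 = LOW NOR LOW = HIGH
G1 = I1 NOR I3 = HIGH NOR LOW = LOW
G2 = I4 NOR G1 = LOW NOR LOW = HIGH
G3 = G1 NOR G0 = LOW NOR HIGH = LOW
G4 = G1 NOR G3 = LOW NOR LOW = HIGH
G5 = I2 NOR G2 = LOW NOR HIGH = LOW
G9 = I3 NOR G4 = LOW NOR HIGH = LOW

G0 = HIGH; G2 = HIGH; G5 = LOW; G9 = LOW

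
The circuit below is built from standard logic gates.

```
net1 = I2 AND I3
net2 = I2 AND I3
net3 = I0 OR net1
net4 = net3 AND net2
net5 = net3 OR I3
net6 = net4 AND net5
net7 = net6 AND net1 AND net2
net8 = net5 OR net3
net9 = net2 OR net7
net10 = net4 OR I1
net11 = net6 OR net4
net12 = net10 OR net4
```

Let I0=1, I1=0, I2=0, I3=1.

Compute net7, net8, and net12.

net1 = I2 AND I3 = 0 AND 1 = 0
net2 = I2 AND I3 = 0 AND 1 = 0
net3 = I0 OR net1 = 1 OR 0 = 1
net4 = net3 AND net2 = 1 AND 0 = 0
net5 = net3 OR I3 = 1 OR 1 = 1
net6 = net4 AND net5 = 0 AND 1 = 0
net7 = net6 AND net1 AND net2 = 0 AND 0 AND 0 = 0
net8 = net5 OR net3 = 1 OR 1 = 1
net10 = net4 OR I1 = 0 OR 0 = 0
net12 = net10 OR net4 = 0 OR 0 = 0

net7 = 0  net8 = 1  net12 = 0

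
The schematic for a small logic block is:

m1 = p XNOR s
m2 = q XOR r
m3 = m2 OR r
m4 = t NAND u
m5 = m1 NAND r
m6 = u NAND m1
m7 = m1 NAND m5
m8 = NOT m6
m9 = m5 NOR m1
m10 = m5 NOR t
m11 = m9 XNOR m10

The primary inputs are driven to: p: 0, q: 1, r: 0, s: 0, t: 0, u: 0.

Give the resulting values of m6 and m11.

m6 = 1; m11 = 1

m1 = p XNOR s = 0 XNOR 0 = 1
m5 = m1 NAND r = 1 NAND 0 = 1
m6 = u NAND m1 = 0 NAND 1 = 1
m9 = m5 NOR m1 = 1 NOR 1 = 0
m10 = m5 NOR t = 1 NOR 0 = 0
m11 = m9 XNOR m10 = 0 XNOR 0 = 1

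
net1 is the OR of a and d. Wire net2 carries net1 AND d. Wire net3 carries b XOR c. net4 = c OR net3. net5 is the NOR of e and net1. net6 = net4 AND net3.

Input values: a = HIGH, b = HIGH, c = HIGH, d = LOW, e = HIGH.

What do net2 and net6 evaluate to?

net2 = LOW; net6 = LOW

net1 = a OR d = HIGH OR LOW = HIGH
net2 = net1 AND d = HIGH AND LOW = LOW
net3 = b XOR c = HIGH XOR HIGH = LOW
net4 = c OR net3 = HIGH OR LOW = HIGH
net6 = net4 AND net3 = HIGH AND LOW = LOW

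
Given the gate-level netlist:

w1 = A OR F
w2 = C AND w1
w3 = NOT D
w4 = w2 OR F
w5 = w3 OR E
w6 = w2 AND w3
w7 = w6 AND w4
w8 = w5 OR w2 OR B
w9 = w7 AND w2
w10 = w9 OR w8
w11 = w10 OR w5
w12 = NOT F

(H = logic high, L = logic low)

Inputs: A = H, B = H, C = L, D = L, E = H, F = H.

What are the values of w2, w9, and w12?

w2 = L, w9 = L, w12 = L

w1 = A OR F = H OR H = H
w2 = C AND w1 = L AND H = L
w3 = NOT D = NOT L = H
w4 = w2 OR F = L OR H = H
w6 = w2 AND w3 = L AND H = L
w7 = w6 AND w4 = L AND H = L
w9 = w7 AND w2 = L AND L = L
w12 = NOT F = NOT H = L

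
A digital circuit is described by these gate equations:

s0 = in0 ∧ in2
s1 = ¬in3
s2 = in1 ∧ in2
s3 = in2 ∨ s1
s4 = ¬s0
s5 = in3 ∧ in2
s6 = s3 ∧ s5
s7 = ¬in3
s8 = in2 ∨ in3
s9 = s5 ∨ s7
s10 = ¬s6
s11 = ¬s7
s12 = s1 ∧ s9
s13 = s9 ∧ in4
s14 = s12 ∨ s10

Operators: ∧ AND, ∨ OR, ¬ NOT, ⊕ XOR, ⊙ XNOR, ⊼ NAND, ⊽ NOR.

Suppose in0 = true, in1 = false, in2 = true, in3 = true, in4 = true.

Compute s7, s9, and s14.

s1 = NOT in3 = NOT true = false
s3 = in2 OR s1 = true OR false = true
s5 = in3 AND in2 = true AND true = true
s6 = s3 AND s5 = true AND true = true
s7 = NOT in3 = NOT true = false
s9 = s5 OR s7 = true OR false = true
s10 = NOT s6 = NOT true = false
s12 = s1 AND s9 = false AND true = false
s14 = s12 OR s10 = false OR false = false

s7 = false  s9 = true  s14 = false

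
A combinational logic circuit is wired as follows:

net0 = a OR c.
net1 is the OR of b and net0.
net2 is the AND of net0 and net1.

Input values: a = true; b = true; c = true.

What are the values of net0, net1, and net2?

net0 = a OR c = true OR true = true
net1 = b OR net0 = true OR true = true
net2 = net0 AND net1 = true AND true = true

net0 = true, net1 = true, net2 = true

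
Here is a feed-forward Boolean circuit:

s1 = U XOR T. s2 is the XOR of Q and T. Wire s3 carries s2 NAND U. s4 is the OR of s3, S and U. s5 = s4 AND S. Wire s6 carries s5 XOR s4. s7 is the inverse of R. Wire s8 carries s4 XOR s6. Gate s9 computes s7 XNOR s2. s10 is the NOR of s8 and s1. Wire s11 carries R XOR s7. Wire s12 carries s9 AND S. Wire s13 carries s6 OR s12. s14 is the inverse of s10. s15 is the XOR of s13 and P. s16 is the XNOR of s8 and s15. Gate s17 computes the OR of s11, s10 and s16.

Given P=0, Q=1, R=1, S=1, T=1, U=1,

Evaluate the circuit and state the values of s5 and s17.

s1 = U XOR T = 1 XOR 1 = 0
s2 = Q XOR T = 1 XOR 1 = 0
s3 = s2 NAND U = 0 NAND 1 = 1
s4 = s3 OR S OR U = 1 OR 1 OR 1 = 1
s5 = s4 AND S = 1 AND 1 = 1
s6 = s5 XOR s4 = 1 XOR 1 = 0
s7 = NOT R = NOT 1 = 0
s8 = s4 XOR s6 = 1 XOR 0 = 1
s9 = s7 XNOR s2 = 0 XNOR 0 = 1
s10 = s8 NOR s1 = 1 NOR 0 = 0
s11 = R XOR s7 = 1 XOR 0 = 1
s12 = s9 AND S = 1 AND 1 = 1
s13 = s6 OR s12 = 0 OR 1 = 1
s15 = s13 XOR P = 1 XOR 0 = 1
s16 = s8 XNOR s15 = 1 XNOR 1 = 1
s17 = s11 OR s10 OR s16 = 1 OR 0 OR 1 = 1

s5 = 1  s17 = 1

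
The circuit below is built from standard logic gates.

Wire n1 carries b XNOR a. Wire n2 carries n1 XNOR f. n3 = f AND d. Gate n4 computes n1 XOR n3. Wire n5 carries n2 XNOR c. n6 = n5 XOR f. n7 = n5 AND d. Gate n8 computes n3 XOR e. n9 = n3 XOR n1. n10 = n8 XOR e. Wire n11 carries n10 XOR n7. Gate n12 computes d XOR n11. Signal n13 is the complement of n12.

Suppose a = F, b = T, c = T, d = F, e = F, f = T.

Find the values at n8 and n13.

n8 = F  n13 = T

n1 = b XNOR a = T XNOR F = F
n2 = n1 XNOR f = F XNOR T = F
n3 = f AND d = T AND F = F
n5 = n2 XNOR c = F XNOR T = F
n7 = n5 AND d = F AND F = F
n8 = n3 XOR e = F XOR F = F
n10 = n8 XOR e = F XOR F = F
n11 = n10 XOR n7 = F XOR F = F
n12 = d XOR n11 = F XOR F = F
n13 = NOT n12 = NOT F = T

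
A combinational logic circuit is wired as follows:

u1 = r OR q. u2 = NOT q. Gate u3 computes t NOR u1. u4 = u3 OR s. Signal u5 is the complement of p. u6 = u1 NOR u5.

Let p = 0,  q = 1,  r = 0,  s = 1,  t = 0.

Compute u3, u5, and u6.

u3 = 0, u5 = 1, u6 = 0

u1 = r OR q = 0 OR 1 = 1
u3 = t NOR u1 = 0 NOR 1 = 0
u5 = NOT p = NOT 0 = 1
u6 = u1 NOR u5 = 1 NOR 1 = 0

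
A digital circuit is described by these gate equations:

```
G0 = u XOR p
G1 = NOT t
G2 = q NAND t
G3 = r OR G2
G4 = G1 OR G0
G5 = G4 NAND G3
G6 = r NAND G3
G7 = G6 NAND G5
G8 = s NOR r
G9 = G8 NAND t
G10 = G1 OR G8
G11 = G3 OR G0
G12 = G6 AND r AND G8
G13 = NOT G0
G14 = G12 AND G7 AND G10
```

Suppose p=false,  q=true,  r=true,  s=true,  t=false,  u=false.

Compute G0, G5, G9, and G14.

G0 = u XOR p = false XOR false = false
G1 = NOT t = NOT false = true
G2 = q NAND t = true NAND false = true
G3 = r OR G2 = true OR true = true
G4 = G1 OR G0 = true OR false = true
G5 = G4 NAND G3 = true NAND true = false
G6 = r NAND G3 = true NAND true = false
G7 = G6 NAND G5 = false NAND false = true
G8 = s NOR r = true NOR true = false
G9 = G8 NAND t = false NAND false = true
G10 = G1 OR G8 = true OR false = true
G12 = G6 AND r AND G8 = false AND true AND false = false
G14 = G12 AND G7 AND G10 = false AND true AND true = false

G0 = false, G5 = false, G9 = true, G14 = false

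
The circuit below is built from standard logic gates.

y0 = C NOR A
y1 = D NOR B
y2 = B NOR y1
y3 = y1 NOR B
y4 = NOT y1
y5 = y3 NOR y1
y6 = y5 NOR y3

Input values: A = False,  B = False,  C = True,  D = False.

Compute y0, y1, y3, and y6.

y0 = C NOR A = True NOR False = False
y1 = D NOR B = False NOR False = True
y3 = y1 NOR B = True NOR False = False
y5 = y3 NOR y1 = False NOR True = False
y6 = y5 NOR y3 = False NOR False = True

y0 = False  y1 = True  y3 = False  y6 = True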